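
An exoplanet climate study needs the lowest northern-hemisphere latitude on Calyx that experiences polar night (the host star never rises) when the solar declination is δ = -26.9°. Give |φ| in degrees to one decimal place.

|φ| = 63.1°

Polar night requires cos H₀ = −tan φ tan δ ≥ 1, i.e. tan φ tan δ ≤ −1.
The boundary is |tan φ| · |tan δ| = 1, so |φ| = 90° − |δ| = 90° − 26.9° = 63.1° in the northern hemisphere.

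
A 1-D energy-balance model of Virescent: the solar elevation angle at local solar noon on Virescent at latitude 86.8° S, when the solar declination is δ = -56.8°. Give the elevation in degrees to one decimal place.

At local noon the hour angle is zero, so the zenith angle equals |ϕ − δ| = |-86.8° − (-56.800°)| = 30.000°.
Elevation = 90° − 30.000° = 60.0°.

60.0°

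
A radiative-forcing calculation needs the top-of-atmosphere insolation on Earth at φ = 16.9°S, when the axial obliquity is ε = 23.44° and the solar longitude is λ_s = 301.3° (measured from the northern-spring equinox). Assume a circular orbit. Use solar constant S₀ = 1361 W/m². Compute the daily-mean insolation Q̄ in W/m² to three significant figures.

Q̄ ≈ 459 W/m²

Solar declination: sin δ = sin ε · sin λ_s = sin 23.44° × sin 301.3° = -0.33989, so δ = -19.870°.
cos H₀ = −tan(-16.9°) tan(-19.870°) = -0.1098, H₀ = 1.6808 rad.
Bracket: H₀ sin φ sin δ + cos φ cos δ sin H₀ = 1.6808×-0.29070×-0.33989 + 0.95681×0.94046×0.99395 = 0.166073 + 0.894397 = 1.060470.
Q̄ = (S₀/π) × [bracket] = (1361/π) × 1.060470 = 459.4 W/m².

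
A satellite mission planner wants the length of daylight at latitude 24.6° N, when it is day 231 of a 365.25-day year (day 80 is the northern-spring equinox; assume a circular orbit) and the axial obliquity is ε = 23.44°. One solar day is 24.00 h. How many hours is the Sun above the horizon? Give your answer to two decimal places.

Solar longitude: L_s = 360° × (231 − 80)/365.25 = 148.830°.
sin δ = sin 23.44° × sin 148.830° = 0.20589, so δ = +11.882°.
cos h₀ = −tan ϕ · tan δ = −tan(+24.6°) × tan(+11.882°) = -0.0963, so h₀ = 1.6673 rad = 95.53°.
Daylight = 2h₀/(2π) × 24.00 h = (1.6673/π) × 24.00 = 12.74 h.

12.74 h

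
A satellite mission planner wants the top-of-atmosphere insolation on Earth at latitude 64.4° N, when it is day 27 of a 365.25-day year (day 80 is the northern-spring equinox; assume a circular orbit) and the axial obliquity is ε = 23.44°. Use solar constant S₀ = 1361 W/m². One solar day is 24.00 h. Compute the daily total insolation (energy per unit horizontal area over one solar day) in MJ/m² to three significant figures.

2.52 MJ/m²

Solar longitude: λ_s = 360° × (27 − 80)/365.25 = -52.238°, i.e. -52.238° + 360° = 307.762°.
sin δ = sin 23.44° × sin 307.762° = -0.31448, so δ = -18.329°.
cos H₀ = −tan(+64.4°) tan(-18.329°) = 0.6914, H₀ = 0.8073 rad.
Bracket: H₀ sin φ sin δ + cos φ cos δ sin H₀ = 0.8073×0.90183×-0.31448 + 0.43209×0.94927×0.72243 = -0.228956 + 0.296319 = 0.067363.
Q̄ = (S₀/π) × [bracket] = (1361/π) × 0.067363 = 29.183 W/m².
Daily total = Q̄ × 24.00 h × 3600 s/h = 29.183 × 24.00 × 3600 / 10⁶ = 2.521 MJ/m².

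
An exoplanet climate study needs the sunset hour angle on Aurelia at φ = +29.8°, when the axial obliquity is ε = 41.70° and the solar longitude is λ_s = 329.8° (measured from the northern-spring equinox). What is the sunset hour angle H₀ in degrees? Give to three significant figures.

H₀ = 78.3°

Solar declination: sin δ = sin ε · sin λ_s = sin 41.70° × sin 329.8° = -0.33462, so δ = -19.550°.
cos H₀ = −tan φ · tan δ = −tan(+29.8°) × tan(-19.550°) = 0.2034, so H₀ = 1.3660 rad = 78.27°.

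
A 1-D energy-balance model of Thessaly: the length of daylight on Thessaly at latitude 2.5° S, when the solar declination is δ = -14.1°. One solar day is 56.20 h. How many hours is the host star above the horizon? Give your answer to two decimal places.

28.30 h

cos h₀ = −tan ϕ · tan δ = −tan(-2.5°) × tan(-14.100°) = -0.0110, so h₀ = 1.5818 rad = 90.63°.
Daylight = 2h₀/(2π) × 56.20 h = (1.5818/π) × 56.20 = 28.30 h.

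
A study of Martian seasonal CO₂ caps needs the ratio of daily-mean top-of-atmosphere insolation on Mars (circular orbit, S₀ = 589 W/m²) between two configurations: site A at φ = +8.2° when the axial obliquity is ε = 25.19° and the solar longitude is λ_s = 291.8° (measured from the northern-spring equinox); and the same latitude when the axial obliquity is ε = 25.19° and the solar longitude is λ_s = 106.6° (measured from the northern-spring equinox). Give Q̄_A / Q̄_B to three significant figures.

— Configuration A (φ=+8.2°):
Solar declination: sin δ = sin ε · sin λ_s = sin 25.19° × sin 291.8° = -0.39518, so δ = -23.277°.
cos H₀ = −tan(+8.2°) tan(-23.277°) = 0.0620, H₀ = 1.5088 rad.
Bracket: H₀ sin φ sin δ + cos φ cos δ sin H₀ = 1.5088×0.14263×-0.39518 + 0.98978×0.91860×0.99808 = -0.085043 + 0.907466 = 0.822423.
Q̄ = (S₀/π) × [bracket] = (589/π) × 0.822423 = 154.19 W/m².
— Configuration B (φ=+8.2°):
Solar declination: sin δ = sin ε · sin λ_s = sin 25.19° × sin 106.6° = 0.40788, so δ = +24.072°.
cos H₀ = −tan(+8.2°) tan(+24.072°) = -0.0644, H₀ = 1.6352 rad.
Bracket: H₀ sin φ sin δ + cos φ cos δ sin H₀ = 1.6352×0.14263×0.40788 + 0.98978×0.91303×0.99793 = 0.095129 + 0.901828 = 0.996957.
Q̄ = (S₀/π) × [bracket] = (589/π) × 0.996957 = 186.91 W/m².
Ratio Q̄_A / Q̄_B = 154.19 / 186.91 = 0.8249.

Q̄_A / Q̄_B ≈ 0.825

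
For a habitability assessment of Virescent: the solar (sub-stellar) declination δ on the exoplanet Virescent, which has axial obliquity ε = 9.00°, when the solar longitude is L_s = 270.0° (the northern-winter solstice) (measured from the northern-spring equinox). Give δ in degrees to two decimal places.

sin δ = sin ε · sin L_s = sin 9.00° × sin 270.0° = -0.156434.
δ = arcsin(-0.156434) = -9.00°.

δ = -9.00°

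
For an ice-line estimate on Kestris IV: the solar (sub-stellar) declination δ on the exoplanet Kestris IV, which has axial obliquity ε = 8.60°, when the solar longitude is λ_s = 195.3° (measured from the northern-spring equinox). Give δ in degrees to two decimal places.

sin δ = sin ε · sin λ_s = sin 8.60° × sin 195.3° = -0.039458.
δ = arcsin(-0.039458) = -2.26°.

δ = -2.26°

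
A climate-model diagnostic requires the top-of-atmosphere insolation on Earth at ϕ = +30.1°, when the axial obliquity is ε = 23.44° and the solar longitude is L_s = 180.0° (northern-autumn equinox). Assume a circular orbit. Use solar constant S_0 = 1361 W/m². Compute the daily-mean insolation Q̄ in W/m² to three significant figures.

Q̄ ≈ 375 W/m²

Solar declination: sin δ = sin ε · sin L_s = sin 23.44° × sin 180.0° = 0.00000, so δ = +0.000°.
cos h₀ = −tan(+30.1°) tan(+0.000°) = -0.0000, h₀ = 1.5708 rad.
Bracket: h₀ sin ϕ sin δ + cos ϕ cos δ sin h₀ = 1.5708×0.50151×0.00000 + 0.86515×1.00000×1.00000 = 0.000000 + 0.865150 = 0.865150.
Q̄ = (S_0/π) × [bracket] = (1361/π) × 0.865150 = 374.8 W/m².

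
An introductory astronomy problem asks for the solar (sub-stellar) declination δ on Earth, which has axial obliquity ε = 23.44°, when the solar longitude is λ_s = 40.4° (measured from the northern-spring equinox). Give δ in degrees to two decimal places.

sin δ = sin ε · sin λ_s = sin 23.44° × sin 40.4° = 0.257815.
δ = arcsin(0.257815) = +14.94°.

δ = +14.94°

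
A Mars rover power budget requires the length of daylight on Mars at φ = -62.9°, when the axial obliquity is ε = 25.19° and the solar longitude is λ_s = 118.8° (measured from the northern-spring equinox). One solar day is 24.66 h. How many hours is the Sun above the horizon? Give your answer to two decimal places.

Solar declination: sin δ = sin ε · sin λ_s = sin 25.19° × sin 118.8° = 0.37297, so δ = +21.899°.
cos H₀ = −tan φ · tan δ = −tan(-62.9°) × tan(+21.899°) = 0.7855, so H₀ = 0.6672 rad = 38.23°.
Daylight = 2H₀/(2π) × 24.66 h = (0.6672/π) × 24.66 = 5.24 h.

5.24 h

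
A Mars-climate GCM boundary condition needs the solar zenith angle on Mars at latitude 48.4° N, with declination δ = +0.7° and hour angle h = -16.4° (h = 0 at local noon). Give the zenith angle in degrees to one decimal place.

θ_z = 49.8°

cos θ_z = sin ϕ sin δ + cos ϕ cos δ cos h = 0.009136 + 0.636866 = 0.646002.
θ_z = arccos(0.646002) = 49.8°.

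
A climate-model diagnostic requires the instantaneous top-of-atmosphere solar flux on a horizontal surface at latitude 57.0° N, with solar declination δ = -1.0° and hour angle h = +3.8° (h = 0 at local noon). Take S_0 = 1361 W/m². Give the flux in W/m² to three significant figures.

720 W/m²

cos θ_z = sin ϕ sin δ + cos ϕ cos δ cos h = -0.014637 + 0.543359 = 0.528722.
Flux = S_0 · cos θ_z = 1361 × 0.528722 = 719.6 W/m².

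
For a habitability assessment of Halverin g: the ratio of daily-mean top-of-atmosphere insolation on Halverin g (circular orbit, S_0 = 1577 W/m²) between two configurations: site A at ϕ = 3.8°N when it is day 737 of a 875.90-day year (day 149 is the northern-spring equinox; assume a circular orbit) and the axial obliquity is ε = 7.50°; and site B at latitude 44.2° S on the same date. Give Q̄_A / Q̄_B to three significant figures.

— Configuration A (ϕ=+3.8°):
Solar longitude: L_s = 360° × (737 − 149)/875.90 = 241.671°.
sin δ = sin 7.50° × sin 241.671° = -0.11489, so δ = -6.598°.
cos h₀ = −tan(+3.8°) tan(-6.598°) = 0.0077, h₀ = 1.5631 rad.
Bracket: h₀ sin ϕ sin δ + cos ϕ cos δ sin h₀ = 1.5631×0.06627×-0.11489 + 0.99780×0.99338×0.99997 = -0.011901 + 0.991165 = 0.979264.
Q̄ = (S_0/π) × [bracket] = (1577/π) × 0.979264 = 491.57 W/m².
— Configuration B (ϕ=-44.2°):
cos h₀ = −tan(-44.2°) tan(-6.598°) = -0.1125, h₀ = 1.6835 rad.
Bracket: h₀ sin ϕ sin δ + cos ϕ cos δ sin h₀ = 1.6835×-0.69717×-0.11489 + 0.71691×0.99338×0.99365 = 0.134845 + 0.707642 = 0.842487.
Q̄ = (S_0/π) × [bracket] = (1577/π) × 0.842487 = 422.91 W/m².
Ratio Q̄_A / Q̄_B = 491.57 / 422.91 = 1.162.

Q̄_A / Q̄_B ≈ 1.16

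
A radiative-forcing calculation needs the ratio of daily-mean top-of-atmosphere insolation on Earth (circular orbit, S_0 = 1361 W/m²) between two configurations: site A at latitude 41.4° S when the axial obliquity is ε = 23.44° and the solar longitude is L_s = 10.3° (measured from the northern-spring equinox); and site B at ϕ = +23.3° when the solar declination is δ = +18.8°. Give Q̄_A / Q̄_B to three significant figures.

— Configuration A (ϕ=-41.4°):
Solar declination: sin δ = sin ε · sin L_s = sin 23.44° × sin 10.3° = 0.07113, so δ = +4.079°.
cos h₀ = −tan(-41.4°) tan(+4.079°) = 0.0629, h₀ = 1.5079 rad.
Bracket: h₀ sin ϕ sin δ + cos ϕ cos δ sin h₀ = 1.5079×-0.66131×0.07113 + 0.75011×0.99747×0.99802 = -0.070930 + 0.746731 = 0.675801.
Q̄ = (S_0/π) × [bracket] = (1361/π) × 0.675801 = 292.77 W/m².
— Configuration B (ϕ=+23.3°):
cos h₀ = −tan(+23.3°) tan(+18.800°) = -0.1466, h₀ = 1.7179 rad.
Bracket: h₀ sin ϕ sin δ + cos ϕ cos δ sin h₀ = 1.7179×0.39555×0.32227 + 0.91845×0.94665×0.98919 = 0.218987 + 0.860052 = 1.079039.
Q̄ = (S_0/π) × [bracket] = (1361/π) × 1.079039 = 467.46 W/m².
Ratio Q̄_A / Q̄_B = 292.77 / 467.46 = 0.6263.

Q̄_A / Q̄_B ≈ 0.626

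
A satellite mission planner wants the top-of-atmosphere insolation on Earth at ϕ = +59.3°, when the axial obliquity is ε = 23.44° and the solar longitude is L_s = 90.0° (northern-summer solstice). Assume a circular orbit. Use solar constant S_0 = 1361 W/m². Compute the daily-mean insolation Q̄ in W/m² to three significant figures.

Solar declination: sin δ = sin ε · sin L_s = sin 23.44° × sin 90.0° = 0.39779, so δ = +23.440°.
cos h₀ = −tan(+59.3°) tan(+23.440°) = -0.7302, h₀ = 2.3894 rad.
Bracket: h₀ sin ϕ sin δ + cos ϕ cos δ sin h₀ = 2.3894×0.85985×0.39779 + 0.51054×0.91748×0.68322 = 0.817270 + 0.320027 = 1.137297.
Q̄ = (S_0/π) × [bracket] = (1361/π) × 1.137297 = 492.7 W/m².

Q̄ ≈ 493 W/m²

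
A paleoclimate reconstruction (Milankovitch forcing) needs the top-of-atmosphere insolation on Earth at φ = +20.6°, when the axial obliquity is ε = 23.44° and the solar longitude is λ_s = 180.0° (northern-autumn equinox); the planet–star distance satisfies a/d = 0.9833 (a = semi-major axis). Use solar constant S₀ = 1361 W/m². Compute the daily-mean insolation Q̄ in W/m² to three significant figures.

Q̄ ≈ 392 W/m²

Solar declination: sin δ = sin ε · sin λ_s = sin 23.44° × sin 180.0° = 0.00000, so δ = +0.000°.
cos H₀ = −tan(+20.6°) tan(+0.000°) = -0.0000, H₀ = 1.5708 rad.
Bracket: H₀ sin φ sin δ + cos φ cos δ sin H₀ = 1.5708×0.35184×0.00000 + 0.93606×1.00000×1.00000 = 0.000000 + 0.936060 = 0.936060.
Inverse-square distance factor (a/d)² = 0.9833² = 0.966879.
Q̄ = (S₀/π) × 0.966879 × [bracket] = (1361/π) × 0.966879 × 0.936060 = 392.1 W/m².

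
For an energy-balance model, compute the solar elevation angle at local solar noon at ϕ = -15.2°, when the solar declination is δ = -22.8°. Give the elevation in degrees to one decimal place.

At local noon the hour angle is zero, so the zenith angle equals |ϕ − δ| = |-15.2° − (-22.800°)| = 7.600°.
Elevation = 90° − 7.600° = 82.4°.

82.4°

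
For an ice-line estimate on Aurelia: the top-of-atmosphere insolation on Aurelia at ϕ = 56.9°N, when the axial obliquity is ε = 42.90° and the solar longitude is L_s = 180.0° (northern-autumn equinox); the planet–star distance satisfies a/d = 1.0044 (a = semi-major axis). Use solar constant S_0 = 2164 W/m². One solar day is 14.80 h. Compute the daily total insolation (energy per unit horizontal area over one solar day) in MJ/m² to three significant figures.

Solar declination: sin δ = sin ε · sin L_s = sin 42.90° × sin 180.0° = 0.00000, so δ = +0.000°.
cos h₀ = −tan(+56.9°) tan(+0.000°) = -0.0000, h₀ = 1.5708 rad.
Bracket: h₀ sin ϕ sin δ + cos ϕ cos δ sin h₀ = 1.5708×0.83772×0.00000 + 0.54610×1.00000×1.00000 = 0.000000 + 0.546100 = 0.546100.
Inverse-square distance factor (a/d)² = 1.0044² = 1.008819.
Q̄ = (S_0/π) × 1.008819 × [bracket] = (2164/π) × 1.008819 × 0.546100 = 379.48 W/m².
Daily total = Q̄ × 14.80 h × 3600 s/h = 379.48 × 14.80 × 3600 / 10⁶ = 20.22 MJ/m².

20.2 MJ/m²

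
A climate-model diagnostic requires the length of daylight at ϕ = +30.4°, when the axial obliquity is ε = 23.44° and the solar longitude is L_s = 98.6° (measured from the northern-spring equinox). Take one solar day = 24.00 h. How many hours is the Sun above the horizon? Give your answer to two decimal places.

Solar declination: sin δ = sin ε · sin L_s = sin 23.44° × sin 98.6° = 0.39332, so δ = +23.161°.
cos h₀ = −tan ϕ · tan δ = −tan(+30.4°) × tan(+23.161°) = -0.2510, so h₀ = 1.8245 rad = 104.54°.
Daylight = 2h₀/(2π) × 24.00 h = (1.8245/π) × 24.00 = 13.94 h.

13.94 h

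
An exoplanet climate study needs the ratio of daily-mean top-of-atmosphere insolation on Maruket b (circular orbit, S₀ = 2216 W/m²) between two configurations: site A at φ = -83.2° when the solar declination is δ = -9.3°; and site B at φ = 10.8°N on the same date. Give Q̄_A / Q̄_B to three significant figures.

— Configuration A (φ=-83.2°):
cos H₀ = −tan(-83.2°) tan(-9.300°) = -1.3733 ≤ −1 ⇒ polar day, H₀ = π.
Bracket: H₀ sin φ sin δ + cos φ cos δ sin H₀ = 3.1416×-0.99297×-0.16160 + 0.11840×0.98686×0.00000 = 0.504114 + 0.000000 = 0.504114.
Q̄ = (S₀/π) × [bracket] = (2216/π) × 0.504114 = 355.59 W/m².
— Configuration B (φ=+10.8°):
cos H₀ = −tan(+10.8°) tan(-9.300°) = 0.0312, H₀ = 1.5396 rad.
Bracket: H₀ sin φ sin δ + cos φ cos δ sin H₀ = 1.5396×0.18738×-0.16160 + 0.98229×0.98686×0.99951 = -0.046620 + 0.968908 = 0.922288.
Q̄ = (S₀/π) × [bracket] = (2216/π) × 0.922288 = 650.56 W/m².
Ratio Q̄_A / Q̄_B = 355.59 / 650.56 = 0.5466.

Q̄_A / Q̄_B ≈ 0.547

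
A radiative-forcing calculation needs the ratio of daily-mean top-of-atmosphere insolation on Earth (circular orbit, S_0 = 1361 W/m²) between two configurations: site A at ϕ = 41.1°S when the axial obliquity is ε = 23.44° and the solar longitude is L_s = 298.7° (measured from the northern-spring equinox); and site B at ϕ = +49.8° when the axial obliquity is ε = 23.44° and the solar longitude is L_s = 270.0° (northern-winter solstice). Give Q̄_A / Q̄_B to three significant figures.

Q̄_A / Q̄_B ≈ 5.67

— Configuration A (ϕ=-41.1°):
Solar declination: sin δ = sin ε · sin L_s = sin 23.44° × sin 298.7° = -0.34892, so δ = -20.421°.
cos h₀ = −tan(-41.1°) tan(-20.421°) = -0.3248, h₀ = 1.9016 rad.
Bracket: h₀ sin ϕ sin δ + cos ϕ cos δ sin h₀ = 1.9016×-0.65738×-0.34892 + 0.75356×0.93715×0.94578 = 0.436176 + 0.667909 = 1.104085.
Q̄ = (S_0/π) × [bracket] = (1361/π) × 1.104085 = 478.31 W/m².
— Configuration B (ϕ=+49.8°):
Solar declination: sin δ = sin ε · sin L_s = sin 23.44° × sin 270.0° = -0.39779, so δ = -23.440°.
cos h₀ = −tan(+49.8°) tan(-23.440°) = 0.5131, h₀ = 1.0321 rad.
Bracket: h₀ sin ϕ sin δ + cos ϕ cos δ sin h₀ = 1.0321×0.76380×-0.39779 + 0.64546×0.91748×0.85835 = -0.313585 + 0.508312 = 0.194727.
Q̄ = (S_0/π) × [bracket] = (1361/π) × 0.194727 = 84.360 W/m².
Ratio Q̄_A / Q̄_B = 478.31 / 84.360 = 5.670.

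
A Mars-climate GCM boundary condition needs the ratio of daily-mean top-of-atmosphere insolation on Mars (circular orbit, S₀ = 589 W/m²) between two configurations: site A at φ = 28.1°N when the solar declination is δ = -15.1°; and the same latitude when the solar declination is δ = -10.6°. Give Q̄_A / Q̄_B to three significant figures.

— Configuration A (φ=+28.1°):
cos H₀ = −tan(+28.1°) tan(-15.100°) = 0.1441, H₀ = 1.4262 rad.
Bracket: H₀ sin φ sin δ + cos φ cos δ sin H₀ = 1.4262×0.47101×-0.26050 + 0.88213×0.96547×0.98957 = -0.174992 + 0.842787 = 0.667795.
Q̄ = (S₀/π) × [bracket] = (589/π) × 0.667795 = 125.20 W/m².
— Configuration B (φ=+28.1°):
cos H₀ = −tan(+28.1°) tan(-10.600°) = 0.0999, H₀ = 1.4707 rad.
Bracket: H₀ sin φ sin δ + cos φ cos δ sin H₀ = 1.4707×0.47101×-0.18395 + 0.88213×0.98294×0.99499 = -0.127425 + 0.862737 = 0.735312.
Q̄ = (S₀/π) × [bracket] = (589/π) × 0.735312 = 137.86 W/m².
Ratio Q̄_A / Q̄_B = 125.20 / 137.86 = 0.9082.

Q̄_A / Q̄_B ≈ 0.908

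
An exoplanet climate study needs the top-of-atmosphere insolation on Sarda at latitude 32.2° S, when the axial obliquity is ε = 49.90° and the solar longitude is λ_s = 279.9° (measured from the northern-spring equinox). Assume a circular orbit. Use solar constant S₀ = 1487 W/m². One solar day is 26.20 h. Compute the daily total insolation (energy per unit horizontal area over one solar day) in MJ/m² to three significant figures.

59.8 MJ/m²

Solar declination: sin δ = sin ε · sin λ_s = sin 49.90° × sin 279.9° = -0.75353, so δ = -48.897°.
cos H₀ = −tan(-32.2°) tan(-48.897°) = -0.7218, H₀ = 2.3772 rad.
Bracket: H₀ sin φ sin δ + cos φ cos δ sin H₀ = 2.3772×-0.53288×-0.75353 + 0.84619×0.65741×0.69210 = 0.954543 + 0.385011 = 1.339554.
Q̄ = (S₀/π) × [bracket] = (1487/π) × 1.339554 = 634.05 W/m².
Daily total = Q̄ × 26.20 h × 3600 s/h = 634.05 × 26.20 × 3600 / 10⁶ = 59.80 MJ/m².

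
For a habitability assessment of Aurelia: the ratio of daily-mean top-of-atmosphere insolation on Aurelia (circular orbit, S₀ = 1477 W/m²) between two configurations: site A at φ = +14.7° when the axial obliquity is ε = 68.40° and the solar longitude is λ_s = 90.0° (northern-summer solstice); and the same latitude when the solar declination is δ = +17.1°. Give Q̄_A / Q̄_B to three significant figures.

— Configuration A (φ=+14.7°):
Solar declination: sin δ = sin ε · sin λ_s = sin 68.40° × sin 90.0° = 0.92978, so δ = +68.400°.
cos H₀ = −tan(+14.7°) tan(+68.400°) = -0.6626, H₀ = 2.2951 rad.
Bracket: H₀ sin φ sin δ + cos φ cos δ sin H₀ = 2.2951×0.25376×0.92978 + 0.96727×0.36812×0.74897 = 0.541508 + 0.266687 = 0.808195.
Q̄ = (S₀/π) × [bracket] = (1477/π) × 0.808195 = 379.97 W/m².
— Configuration B (φ=+14.7°):
cos H₀ = −tan(+14.7°) tan(+17.100°) = -0.0807, H₀ = 1.6516 rad.
Bracket: H₀ sin φ sin δ + cos φ cos δ sin H₀ = 1.6516×0.25376×0.29404 + 0.96727×0.95579×0.99674 = 0.123235 + 0.921493 = 1.044728.
Q̄ = (S₀/π) × [bracket] = (1477/π) × 1.044728 = 491.17 W/m².
Ratio Q̄_A / Q̄_B = 379.97 / 491.17 = 0.7736.

Q̄_A / Q̄_B ≈ 0.774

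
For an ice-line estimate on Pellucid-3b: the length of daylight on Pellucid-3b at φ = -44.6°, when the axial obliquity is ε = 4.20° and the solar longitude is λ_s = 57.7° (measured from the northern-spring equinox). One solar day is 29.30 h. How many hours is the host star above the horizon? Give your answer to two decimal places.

Solar declination: sin δ = sin ε · sin λ_s = sin 4.20° × sin 57.7° = 0.06191, so δ = +3.549°.
cos H₀ = −tan φ · tan δ = −tan(-44.6°) × tan(+3.549°) = 0.0612, so H₀ = 1.5096 rad = 86.49°.
Daylight = 2H₀/(2π) × 29.30 h = (1.5096/π) × 29.30 = 14.08 h.

14.08 h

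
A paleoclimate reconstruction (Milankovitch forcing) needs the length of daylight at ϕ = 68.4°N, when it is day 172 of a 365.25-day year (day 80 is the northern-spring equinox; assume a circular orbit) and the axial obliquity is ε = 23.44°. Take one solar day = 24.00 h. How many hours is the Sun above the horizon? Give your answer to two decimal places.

Solar longitude: L_s = 360° × (172 − 80)/365.25 = 90.678°.
sin δ = sin 23.44° × sin 90.678° = 0.39776, so δ = +23.438°.
Sunrise equation: cos h₀ = −tan ϕ · tan δ = -1.0950 ≤ −1, so the Sun never sets (polar day) and h₀ = π.
Daylight = 2h₀/(2π) × 24.00 h = (3.1416/π) × 24.00 = 24.00 h.

24.00 h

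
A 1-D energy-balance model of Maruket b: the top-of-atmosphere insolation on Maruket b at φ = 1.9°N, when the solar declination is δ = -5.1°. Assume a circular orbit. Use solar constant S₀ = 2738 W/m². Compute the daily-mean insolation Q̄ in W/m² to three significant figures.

Q̄ ≈ 864 W/m²

cos H₀ = −tan(+1.9°) tan(-5.100°) = 0.0030, H₀ = 1.5678 rad.
Bracket: H₀ sin φ sin δ + cos φ cos δ sin H₀ = 1.5678×0.03316×-0.08889 + 0.99945×0.99604×1.00000 = -0.004621 + 0.995492 = 0.990871.
Q̄ = (S₀/π) × [bracket] = (2738/π) × 0.990871 = 863.6 W/m².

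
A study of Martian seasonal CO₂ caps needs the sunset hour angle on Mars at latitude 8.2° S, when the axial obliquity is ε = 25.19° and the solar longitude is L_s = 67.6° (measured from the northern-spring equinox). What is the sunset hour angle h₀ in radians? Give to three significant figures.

h₀ = 1.51 rad

Solar declination: sin δ = sin ε · sin L_s = sin 25.19° × sin 67.6° = 0.39351, so δ = +23.173°.
cos h₀ = −tan ϕ · tan δ = −tan(-8.2°) × tan(+23.173°) = 0.0617, so h₀ = 1.5091 rad = 86.46°.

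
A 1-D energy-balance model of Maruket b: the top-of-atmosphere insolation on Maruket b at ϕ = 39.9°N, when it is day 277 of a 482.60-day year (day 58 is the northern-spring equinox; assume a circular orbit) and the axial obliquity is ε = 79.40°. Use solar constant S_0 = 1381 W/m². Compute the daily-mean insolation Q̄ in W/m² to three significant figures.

Q̄ ≈ 458 W/m²

Solar longitude: L_s = 360° × (277 − 58)/482.60 = 163.365°.
sin δ = sin 79.40° × sin 163.365° = 0.28139, so δ = +16.343°.
cos h₀ = −tan(+39.9°) tan(+16.343°) = -0.2452, h₀ = 1.8185 rad.
Bracket: h₀ sin ϕ sin δ + cos ϕ cos δ sin h₀ = 1.8185×0.64145×0.28139 + 0.76717×0.95959×0.96948 = 0.328235 + 0.713701 = 1.041936.
Q̄ = (S_0/π) × [bracket] = (1381/π) × 1.041936 = 458.0 W/m².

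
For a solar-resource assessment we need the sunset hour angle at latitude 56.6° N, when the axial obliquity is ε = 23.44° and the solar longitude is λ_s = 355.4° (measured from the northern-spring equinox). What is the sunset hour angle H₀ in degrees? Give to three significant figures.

H₀ = 87.2°

Solar declination: sin δ = sin ε · sin λ_s = sin 23.44° × sin 355.4° = -0.03190, so δ = -1.828°.
cos H₀ = −tan φ · tan δ = −tan(+56.6°) × tan(-1.828°) = 0.0484, so H₀ = 1.5224 rad = 87.23°.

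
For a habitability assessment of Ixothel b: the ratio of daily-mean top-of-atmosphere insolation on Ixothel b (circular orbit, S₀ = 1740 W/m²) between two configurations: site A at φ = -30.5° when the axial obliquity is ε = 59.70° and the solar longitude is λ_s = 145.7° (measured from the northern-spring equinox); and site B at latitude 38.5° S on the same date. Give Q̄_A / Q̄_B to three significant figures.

Q̄_A / Q̄_B ≈ 1.47

— Configuration A (φ=-30.5°):
Solar declination: sin δ = sin ε · sin λ_s = sin 59.70° × sin 145.7° = 0.48655, so δ = +29.114°.
cos H₀ = −tan(-30.5°) tan(+29.114°) = 0.3280, H₀ = 1.2366 rad.
Bracket: H₀ sin φ sin δ + cos φ cos δ sin H₀ = 1.2366×-0.50754×0.48655 + 0.86163×0.87366×0.94466 = -0.305370 + 0.711113 = 0.405743.
Q̄ = (S₀/π) × [bracket] = (1740/π) × 0.405743 = 224.72 W/m².
— Configuration B (φ=-38.5°):
cos H₀ = −tan(-38.5°) tan(+29.114°) = 0.4430, H₀ = 1.1119 rad.
Bracket: H₀ sin φ sin δ + cos φ cos δ sin H₀ = 1.1119×-0.62251×0.48655 + 0.78261×0.87366×0.89653 = -0.336775 + 0.612989 = 0.276214.
Q̄ = (S₀/π) × [bracket] = (1740/π) × 0.276214 = 152.98 W/m².
Ratio Q̄_A / Q̄_B = 224.72 / 152.98 = 1.469.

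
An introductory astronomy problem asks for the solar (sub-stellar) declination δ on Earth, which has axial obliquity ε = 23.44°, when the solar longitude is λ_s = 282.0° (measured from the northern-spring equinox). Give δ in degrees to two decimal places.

δ = -22.90°

sin δ = sin ε · sin λ_s = sin 23.44° × sin 282.0° = -0.389096.
δ = arcsin(-0.389096) = -22.90°.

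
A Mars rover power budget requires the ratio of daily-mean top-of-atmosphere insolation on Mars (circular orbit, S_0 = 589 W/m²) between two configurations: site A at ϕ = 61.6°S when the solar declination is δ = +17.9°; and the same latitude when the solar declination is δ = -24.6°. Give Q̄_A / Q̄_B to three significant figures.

— Configuration A (ϕ=-61.6°):
cos h₀ = −tan(-61.6°) tan(+17.900°) = 0.5974, h₀ = 0.9306 rad.
Bracket: h₀ sin ϕ sin δ + cos ϕ cos δ sin h₀ = 0.9306×-0.87965×0.30736 + 0.47562×0.95159×0.80197 = -0.251606 + 0.362968 = 0.111362.
Q̄ = (S_0/π) × [bracket] = (589/π) × 0.111362 = 20.879 W/m².
— Configuration B (ϕ=-61.6°):
cos h₀ = −tan(-61.6°) tan(-24.600°) = -0.8467, h₀ = 2.5806 rad.
Bracket: h₀ sin ϕ sin δ + cos ϕ cos δ sin h₀ = 2.5806×-0.87965×-0.41628 + 0.47562×0.90924×0.53199 = 0.944966 + 0.230061 = 1.175027.
Q̄ = (S_0/π) × [bracket] = (589/π) × 1.175027 = 220.30 W/m².
Ratio Q̄_A / Q̄_B = 20.879 / 220.30 = 0.09478.

Q̄_A / Q̄_B ≈ 0.0948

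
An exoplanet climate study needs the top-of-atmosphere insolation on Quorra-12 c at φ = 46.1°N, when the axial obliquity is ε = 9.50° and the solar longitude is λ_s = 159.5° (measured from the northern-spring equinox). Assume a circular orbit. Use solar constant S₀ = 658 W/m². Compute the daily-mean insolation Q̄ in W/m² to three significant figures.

Q̄ ≈ 159 W/m²

Solar declination: sin δ = sin ε · sin λ_s = sin 9.50° × sin 159.5° = 0.05780, so δ = +3.314°.
cos H₀ = −tan(+46.1°) tan(+3.314°) = -0.0602, H₀ = 1.6310 rad.
Bracket: H₀ sin φ sin δ + cos φ cos δ sin H₀ = 1.6310×0.72055×0.05780 + 0.69340×0.99833×0.99819 = 0.067928 + 0.690989 = 0.758917.
Q̄ = (S₀/π) × [bracket] = (658/π) × 0.758917 = 159.0 W/m².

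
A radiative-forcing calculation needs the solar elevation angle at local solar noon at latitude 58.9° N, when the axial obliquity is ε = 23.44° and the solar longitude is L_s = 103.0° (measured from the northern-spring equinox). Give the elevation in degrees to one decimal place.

53.9°

Solar declination: sin δ = sin ε · sin L_s = sin 23.44° × sin 103.0° = 0.38759, so δ = +22.805°.
At local noon the hour angle is zero, so the zenith angle equals |ϕ − δ| = |+58.9° − (+22.805°)| = 36.095°.
Elevation = 90° − 36.095° = 53.9°.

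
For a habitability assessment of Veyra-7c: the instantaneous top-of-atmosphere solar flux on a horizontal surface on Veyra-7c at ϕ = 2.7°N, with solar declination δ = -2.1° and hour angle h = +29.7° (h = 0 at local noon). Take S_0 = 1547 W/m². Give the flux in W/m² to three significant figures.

1.34e+03 W/m²

cos θ_z = sin ϕ sin δ + cos ϕ cos δ cos h = -0.001726 + 0.867084 = 0.865358.
Flux = S_0 · cos θ_z = 1547 × 0.865358 = 1339 W/m².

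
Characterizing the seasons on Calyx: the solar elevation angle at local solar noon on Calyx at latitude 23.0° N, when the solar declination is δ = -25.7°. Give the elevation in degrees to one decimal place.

41.3°

At local noon the hour angle is zero, so the zenith angle equals |φ − δ| = |+23.0° − (-25.700°)| = 48.700°.
Elevation = 90° − 48.700° = 41.3°.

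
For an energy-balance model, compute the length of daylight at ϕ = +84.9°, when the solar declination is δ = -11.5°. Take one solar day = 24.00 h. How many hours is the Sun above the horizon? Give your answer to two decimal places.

cos h₀ = −tan ϕ · tan δ = 2.2796 ≥ 1, so the Sun never rises (polar night) and h₀ = 0.
Daylight = 2h₀/(2π) × 24.00 h = (0.0000/π) × 24.00 = 0.00 h.

0.00 h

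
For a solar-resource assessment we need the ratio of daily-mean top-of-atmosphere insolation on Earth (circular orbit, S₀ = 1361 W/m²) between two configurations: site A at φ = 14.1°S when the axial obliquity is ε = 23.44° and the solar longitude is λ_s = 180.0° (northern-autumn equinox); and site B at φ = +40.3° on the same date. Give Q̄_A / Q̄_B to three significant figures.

— Configuration A (φ=-14.1°):
Solar declination: sin δ = sin ε · sin λ_s = sin 23.44° × sin 180.0° = 0.00000, so δ = +0.000°.
cos H₀ = −tan(-14.1°) tan(+0.000°) = 0.0000, H₀ = 1.5708 rad.
Bracket: H₀ sin φ sin δ + cos φ cos δ sin H₀ = 1.5708×-0.24362×0.00000 + 0.96987×1.00000×1.00000 = -0.000000 + 0.969870 = 0.969870.
Q̄ = (S₀/π) × [bracket] = (1361/π) × 0.969870 = 420.17 W/m².
— Configuration B (φ=+40.3°):
cos H₀ = −tan(+40.3°) tan(+0.000°) = -0.0000, H₀ = 1.5708 rad.
Bracket: H₀ sin φ sin δ + cos φ cos δ sin H₀ = 1.5708×0.64679×0.00000 + 0.76267×1.00000×1.00000 = 0.000000 + 0.762670 = 0.762670.
Q̄ = (S₀/π) × [bracket] = (1361/π) × 0.762670 = 330.40 W/m².
Ratio Q̄_A / Q̄_B = 420.17 / 330.40 = 1.272.

Q̄_A / Q̄_B ≈ 1.27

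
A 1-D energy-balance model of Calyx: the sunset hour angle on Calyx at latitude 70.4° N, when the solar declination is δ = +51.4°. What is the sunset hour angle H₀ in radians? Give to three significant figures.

Sunrise equation: cos H₀ = −tan φ · tan δ = -3.5179 ≤ −1, so the host star never sets (polar day) and H₀ = π.

H₀ = 3.14 rad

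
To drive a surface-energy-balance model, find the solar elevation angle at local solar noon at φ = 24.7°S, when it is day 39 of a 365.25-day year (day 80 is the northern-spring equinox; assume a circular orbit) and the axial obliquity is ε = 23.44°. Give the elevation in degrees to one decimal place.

80.2°

Solar longitude: λ_s = 360° × (39 − 80)/365.25 = -40.411°, i.e. -40.411° + 360° = 319.589°.
sin δ = sin 23.44° × sin 319.589° = -0.25787, so δ = -14.944°.
At local noon the hour angle is zero, so the zenith angle equals |φ − δ| = |-24.7° − (-14.944°)| = 9.756°.
Elevation = 90° − 9.756° = 80.2°.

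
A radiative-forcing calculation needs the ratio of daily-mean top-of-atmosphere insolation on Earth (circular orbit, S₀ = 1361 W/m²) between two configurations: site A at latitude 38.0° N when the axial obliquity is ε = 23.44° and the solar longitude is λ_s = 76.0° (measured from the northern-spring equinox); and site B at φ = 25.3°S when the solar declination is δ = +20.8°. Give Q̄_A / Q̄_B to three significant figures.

Q̄_A / Q̄_B ≈ 1.84

— Configuration A (φ=+38.0°):
Solar declination: sin δ = sin ε · sin λ_s = sin 23.44° × sin 76.0° = 0.38597, so δ = +22.704°.
cos H₀ = −tan(+38.0°) tan(+22.704°) = -0.3269, H₀ = 1.9038 rad.
Bracket: H₀ sin φ sin δ + cos φ cos δ sin H₀ = 1.9038×0.61566×0.38597 + 0.78801×0.92251×0.94506 = 0.452393 + 0.687009 = 1.139402.
Q̄ = (S₀/π) × [bracket] = (1361/π) × 1.139402 = 493.61 W/m².
— Configuration B (φ=-25.3°):
cos H₀ = −tan(-25.3°) tan(+20.800°) = 0.1796, H₀ = 1.3903 rad.
Bracket: H₀ sin φ sin δ + cos φ cos δ sin H₀ = 1.3903×-0.42736×0.35511 + 0.90408×0.93483×0.98375 = -0.210992 + 0.831427 = 0.620435.
Q̄ = (S₀/π) × [bracket] = (1361/π) × 0.620435 = 268.78 W/m².
Ratio Q̄_A / Q̄_B = 493.61 / 268.78 = 1.836.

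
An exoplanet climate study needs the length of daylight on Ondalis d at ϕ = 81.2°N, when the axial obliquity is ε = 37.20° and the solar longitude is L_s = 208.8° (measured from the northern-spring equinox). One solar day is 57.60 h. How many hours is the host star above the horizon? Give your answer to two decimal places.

Solar declination: sin δ = sin ε · sin L_s = sin 37.20° × sin 208.8° = -0.29127, so δ = -16.934°.
cos h₀ = −tan ϕ · tan δ = 1.9668 ≥ 1, so the host star never rises (polar night) and h₀ = 0.
Daylight = 2h₀/(2π) × 57.60 h = (0.0000/π) × 57.60 = 0.00 h.

0.00 h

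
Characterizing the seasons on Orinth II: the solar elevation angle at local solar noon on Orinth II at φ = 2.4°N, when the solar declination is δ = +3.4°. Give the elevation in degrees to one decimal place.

At local noon the hour angle is zero, so the zenith angle equals |φ − δ| = |+2.4° − (+3.400°)| = 1.000°.
Elevation = 90° − 1.000° = 89.0°.

89.0°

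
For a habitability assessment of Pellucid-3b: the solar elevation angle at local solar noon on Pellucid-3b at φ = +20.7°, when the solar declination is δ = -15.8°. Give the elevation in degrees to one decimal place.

At local noon the hour angle is zero, so the zenith angle equals |φ − δ| = |+20.7° − (-15.800°)| = 36.500°.
Elevation = 90° − 36.500° = 53.5°.

53.5°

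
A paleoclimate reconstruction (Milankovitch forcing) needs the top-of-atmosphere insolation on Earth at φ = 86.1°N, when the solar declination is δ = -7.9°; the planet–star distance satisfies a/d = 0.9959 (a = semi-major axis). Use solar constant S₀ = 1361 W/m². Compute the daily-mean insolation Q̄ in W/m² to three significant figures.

Q̄ ≈ 0.00 W/m²

cos H₀ = −tan(+86.1°) tan(-7.900°) = 2.0354 ≥ 1 ⇒ polar night, H₀ = 0 and Q̄ = 0.
Inverse-square distance factor (a/d)² = 0.9959² = 0.991817.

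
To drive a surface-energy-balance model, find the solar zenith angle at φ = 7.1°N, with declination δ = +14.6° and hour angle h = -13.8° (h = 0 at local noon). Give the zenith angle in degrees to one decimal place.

cos θ_z = sin φ sin δ + cos φ cos δ cos h = 0.031156 + 0.932569 = 0.963725.
θ_z = arccos(0.963725) = 15.5°.

θ_z = 15.5°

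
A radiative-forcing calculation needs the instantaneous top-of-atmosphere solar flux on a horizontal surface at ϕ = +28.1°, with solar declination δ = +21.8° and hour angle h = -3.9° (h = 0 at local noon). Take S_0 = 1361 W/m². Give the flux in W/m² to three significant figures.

1.35e+03 W/m²

cos θ_z = sin ϕ sin δ + cos ϕ cos δ cos h = 0.174919 + 0.817146 = 0.992065.
Flux = S_0 · cos θ_z = 1361 × 0.992065 = 1350 W/m².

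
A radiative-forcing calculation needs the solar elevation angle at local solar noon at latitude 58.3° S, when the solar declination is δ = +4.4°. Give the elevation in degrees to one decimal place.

At local noon the hour angle is zero, so the zenith angle equals |ϕ − δ| = |-58.3° − (+4.400°)| = 62.700°.
Elevation = 90° − 62.700° = 27.3°.

27.3°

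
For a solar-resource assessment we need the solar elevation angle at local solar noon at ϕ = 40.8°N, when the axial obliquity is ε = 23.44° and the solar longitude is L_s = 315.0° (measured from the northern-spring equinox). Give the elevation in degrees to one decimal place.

Solar declination: sin δ = sin ε · sin L_s = sin 23.44° × sin 315.0° = -0.28128, so δ = -16.337°.
At local noon the hour angle is zero, so the zenith angle equals |ϕ − δ| = |+40.8° − (-16.337°)| = 57.137°.
Elevation = 90° − 57.137° = 32.9°.

32.9°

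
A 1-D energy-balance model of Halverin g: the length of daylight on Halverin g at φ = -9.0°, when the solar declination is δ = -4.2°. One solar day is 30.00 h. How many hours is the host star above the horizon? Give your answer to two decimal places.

15.11 h

cos H₀ = −tan φ · tan δ = −tan(-9.0°) × tan(-4.200°) = -0.0116, so H₀ = 1.5824 rad = 90.67°.
Daylight = 2H₀/(2π) × 30.00 h = (1.5824/π) × 30.00 = 15.11 h.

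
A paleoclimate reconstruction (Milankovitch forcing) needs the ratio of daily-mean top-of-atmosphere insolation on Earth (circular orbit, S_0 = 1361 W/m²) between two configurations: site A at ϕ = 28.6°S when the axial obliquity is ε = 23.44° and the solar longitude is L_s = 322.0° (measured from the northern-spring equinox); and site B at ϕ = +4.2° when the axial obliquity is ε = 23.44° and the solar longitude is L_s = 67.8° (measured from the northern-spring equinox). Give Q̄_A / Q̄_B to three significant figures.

Q̄_A / Q̄_B ≈ 1.08

— Configuration A (ϕ=-28.6°):
Solar declination: sin δ = sin ε · sin L_s = sin 23.44° × sin 322.0° = -0.24490, so δ = -14.176°.
cos h₀ = −tan(-28.6°) tan(-14.176°) = -0.1377, h₀ = 1.7090 rad.
Bracket: h₀ sin ϕ sin δ + cos ϕ cos δ sin h₀ = 1.7090×-0.47869×-0.24490 + 0.87798×0.96955×0.99047 = 0.200348 + 0.843133 = 1.043481.
Q̄ = (S_0/π) × [bracket] = (1361/π) × 1.043481 = 452.06 W/m².
— Configuration B (ϕ=+4.2°):
Solar declination: sin δ = sin ε · sin L_s = sin 23.44° × sin 67.8° = 0.36830, so δ = +21.611°.
cos h₀ = −tan(+4.2°) tan(+21.611°) = -0.0291, h₀ = 1.5999 rad.
Bracket: h₀ sin ϕ sin δ + cos ϕ cos δ sin h₀ = 1.5999×0.07324×0.36830 + 0.99731×0.92971×0.99958 = 0.043156 + 0.926820 = 0.969976.
Q̄ = (S_0/π) × [bracket] = (1361/π) × 0.969976 = 420.21 W/m².
Ratio Q̄_A / Q̄_B = 452.06 / 420.21 = 1.076.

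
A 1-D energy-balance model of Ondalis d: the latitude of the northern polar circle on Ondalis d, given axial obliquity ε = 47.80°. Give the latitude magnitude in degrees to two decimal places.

42.20°

The polar circle is the lowest latitude that experiences at least one full rotation of continuous daylight at the northern-summer solstice; it lies at |φ| = 90° − ε = 90° − 47.80° = 42.20°.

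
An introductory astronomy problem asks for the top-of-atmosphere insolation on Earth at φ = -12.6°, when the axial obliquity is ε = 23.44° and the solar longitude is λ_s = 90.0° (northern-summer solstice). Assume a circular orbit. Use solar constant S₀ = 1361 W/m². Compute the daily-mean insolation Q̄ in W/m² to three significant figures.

Q̄ ≈ 331 W/m²

Solar declination: sin δ = sin ε · sin λ_s = sin 23.44° × sin 90.0° = 0.39779, so δ = +23.440°.
cos H₀ = −tan(-12.6°) tan(+23.440°) = 0.0969, H₀ = 1.4737 rad.
Bracket: H₀ sin φ sin δ + cos φ cos δ sin H₀ = 1.4737×-0.21814×0.39779 + 0.97592×0.91748×0.99529 = -0.127879 + 0.891170 = 0.763291.
Q̄ = (S₀/π) × [bracket] = (1361/π) × 0.763291 = 330.7 W/m².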